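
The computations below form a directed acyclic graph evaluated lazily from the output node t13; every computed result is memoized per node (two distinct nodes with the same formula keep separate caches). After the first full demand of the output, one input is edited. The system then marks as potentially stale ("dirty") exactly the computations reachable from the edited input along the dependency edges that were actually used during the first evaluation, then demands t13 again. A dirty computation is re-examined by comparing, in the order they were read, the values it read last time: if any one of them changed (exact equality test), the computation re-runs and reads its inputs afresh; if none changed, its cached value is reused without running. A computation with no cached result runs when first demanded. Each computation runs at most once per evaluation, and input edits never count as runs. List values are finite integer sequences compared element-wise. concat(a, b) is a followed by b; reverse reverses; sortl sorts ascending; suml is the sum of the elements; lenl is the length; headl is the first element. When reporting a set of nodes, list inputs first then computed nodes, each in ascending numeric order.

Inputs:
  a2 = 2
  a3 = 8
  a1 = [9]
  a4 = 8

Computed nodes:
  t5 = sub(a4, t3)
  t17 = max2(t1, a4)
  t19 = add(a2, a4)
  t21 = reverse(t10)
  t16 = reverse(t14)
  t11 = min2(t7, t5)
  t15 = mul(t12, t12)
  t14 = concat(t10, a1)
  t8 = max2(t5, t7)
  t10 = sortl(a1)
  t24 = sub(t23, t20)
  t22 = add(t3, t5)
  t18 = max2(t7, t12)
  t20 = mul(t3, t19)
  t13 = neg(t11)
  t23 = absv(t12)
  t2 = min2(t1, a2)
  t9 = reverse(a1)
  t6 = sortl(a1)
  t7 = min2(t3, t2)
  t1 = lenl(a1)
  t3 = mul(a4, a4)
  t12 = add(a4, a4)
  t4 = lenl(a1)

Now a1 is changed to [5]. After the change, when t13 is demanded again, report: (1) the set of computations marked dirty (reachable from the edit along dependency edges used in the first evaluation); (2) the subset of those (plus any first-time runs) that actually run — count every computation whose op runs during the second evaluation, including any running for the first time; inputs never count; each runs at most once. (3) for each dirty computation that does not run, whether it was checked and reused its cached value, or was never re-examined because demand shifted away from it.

The edit dirties: t1, t2, t7, t11, t13.
1 computations run: t1.
Cache hits after checking: t2, t7, t11, t13.
Note the absorption at t1: it re-runs yet its value is the same, leaving the output's value untouched.

First demand of the output computes:
  t1 = lenl([9]) = 1
  t2 = min2(1, 2) = 1
  t3 = mul(8, 8) = 64
  t5 = sub(8, 64) = -56
  t7 = min2(64, 1) = 1
  t11 = min2(1, -56) = -56
  t13 = neg(-56) = 56

After the edit, cleaning proceeds:
  t1: a read changed (a1 [9]->[5]) — executes, giving 1 — identical to its old value.
  t2: dirty, but its reads are unchanged (t1 unchanged, a2 unchanged); cached 1 stands.
  t7: dirty, but its reads are unchanged (t3 unchanged, t2 unchanged); cached 1 stands.
  t11: dirty, but its reads are unchanged (t7 unchanged, t5 unchanged); cached -56 stands.
  t13: dirty, but its reads are unchanged (t11 unchanged); cached 56 stands.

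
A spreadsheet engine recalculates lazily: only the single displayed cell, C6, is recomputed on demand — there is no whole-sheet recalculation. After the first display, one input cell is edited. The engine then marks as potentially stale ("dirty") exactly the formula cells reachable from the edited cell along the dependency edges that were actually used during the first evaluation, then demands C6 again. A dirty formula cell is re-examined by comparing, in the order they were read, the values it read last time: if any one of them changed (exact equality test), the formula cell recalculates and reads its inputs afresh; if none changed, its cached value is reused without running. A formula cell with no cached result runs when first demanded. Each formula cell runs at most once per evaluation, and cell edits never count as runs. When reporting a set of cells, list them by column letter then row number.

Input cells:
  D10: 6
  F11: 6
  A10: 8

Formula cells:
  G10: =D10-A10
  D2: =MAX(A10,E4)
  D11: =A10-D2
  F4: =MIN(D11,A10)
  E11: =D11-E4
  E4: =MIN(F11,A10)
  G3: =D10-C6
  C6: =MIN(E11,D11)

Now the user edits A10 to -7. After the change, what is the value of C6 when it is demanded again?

New value of C6: 0.

First evaluation (everything demanded from the output):
  E4 = MIN(6, 8) = 6
  D2 = MAX(8, 6) = 8
  D11 = 8 - 8 = 0
  E11 = 0 - 6 = -6
  C6 = MIN(-6, 0) = -6

Propagation after the edit:
  E4: runs — A10 8->-7; result -7.
  D2: runs — A10 8->-7; E4 6->-7; result -7.
  D11: runs — A10 8->-7; D2 8->-7; result 0 (same value as before).
  E11: runs — E4 6->-7; result 7.
  C6: runs — E11 -6->7; result 0.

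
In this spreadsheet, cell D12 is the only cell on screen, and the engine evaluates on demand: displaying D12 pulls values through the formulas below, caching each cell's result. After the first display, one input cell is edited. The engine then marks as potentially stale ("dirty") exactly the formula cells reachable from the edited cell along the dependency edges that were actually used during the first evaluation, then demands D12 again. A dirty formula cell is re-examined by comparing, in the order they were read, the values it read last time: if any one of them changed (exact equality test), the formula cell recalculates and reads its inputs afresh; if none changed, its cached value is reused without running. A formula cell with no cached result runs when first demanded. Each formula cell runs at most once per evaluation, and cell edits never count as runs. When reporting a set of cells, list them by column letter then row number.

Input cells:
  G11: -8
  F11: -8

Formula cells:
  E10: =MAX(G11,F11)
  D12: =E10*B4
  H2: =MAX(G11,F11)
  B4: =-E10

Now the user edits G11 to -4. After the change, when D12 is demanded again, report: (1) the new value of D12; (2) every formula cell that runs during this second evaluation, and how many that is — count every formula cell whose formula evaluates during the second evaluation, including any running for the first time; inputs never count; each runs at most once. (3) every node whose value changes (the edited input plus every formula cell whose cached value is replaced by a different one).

D12 now evaluates to -16.
Run set: B4, D12, E10 (3 run).
Changed values: B4, D12, E10, G11.

Initial pass — values computed on the first demand:
  E10 = MAX(-8, -8) = -8
  B4 = -(-8) = 8
  D12 = -8 * 8 = -64

Second demand — change propagation:
  E10: re-runs because G11 -8->-4; new result -4.
  B4: re-runs because E10 -8->-4; new result 4.
  D12: re-runs because E10 -8->-4; B4 8->4; new result -16.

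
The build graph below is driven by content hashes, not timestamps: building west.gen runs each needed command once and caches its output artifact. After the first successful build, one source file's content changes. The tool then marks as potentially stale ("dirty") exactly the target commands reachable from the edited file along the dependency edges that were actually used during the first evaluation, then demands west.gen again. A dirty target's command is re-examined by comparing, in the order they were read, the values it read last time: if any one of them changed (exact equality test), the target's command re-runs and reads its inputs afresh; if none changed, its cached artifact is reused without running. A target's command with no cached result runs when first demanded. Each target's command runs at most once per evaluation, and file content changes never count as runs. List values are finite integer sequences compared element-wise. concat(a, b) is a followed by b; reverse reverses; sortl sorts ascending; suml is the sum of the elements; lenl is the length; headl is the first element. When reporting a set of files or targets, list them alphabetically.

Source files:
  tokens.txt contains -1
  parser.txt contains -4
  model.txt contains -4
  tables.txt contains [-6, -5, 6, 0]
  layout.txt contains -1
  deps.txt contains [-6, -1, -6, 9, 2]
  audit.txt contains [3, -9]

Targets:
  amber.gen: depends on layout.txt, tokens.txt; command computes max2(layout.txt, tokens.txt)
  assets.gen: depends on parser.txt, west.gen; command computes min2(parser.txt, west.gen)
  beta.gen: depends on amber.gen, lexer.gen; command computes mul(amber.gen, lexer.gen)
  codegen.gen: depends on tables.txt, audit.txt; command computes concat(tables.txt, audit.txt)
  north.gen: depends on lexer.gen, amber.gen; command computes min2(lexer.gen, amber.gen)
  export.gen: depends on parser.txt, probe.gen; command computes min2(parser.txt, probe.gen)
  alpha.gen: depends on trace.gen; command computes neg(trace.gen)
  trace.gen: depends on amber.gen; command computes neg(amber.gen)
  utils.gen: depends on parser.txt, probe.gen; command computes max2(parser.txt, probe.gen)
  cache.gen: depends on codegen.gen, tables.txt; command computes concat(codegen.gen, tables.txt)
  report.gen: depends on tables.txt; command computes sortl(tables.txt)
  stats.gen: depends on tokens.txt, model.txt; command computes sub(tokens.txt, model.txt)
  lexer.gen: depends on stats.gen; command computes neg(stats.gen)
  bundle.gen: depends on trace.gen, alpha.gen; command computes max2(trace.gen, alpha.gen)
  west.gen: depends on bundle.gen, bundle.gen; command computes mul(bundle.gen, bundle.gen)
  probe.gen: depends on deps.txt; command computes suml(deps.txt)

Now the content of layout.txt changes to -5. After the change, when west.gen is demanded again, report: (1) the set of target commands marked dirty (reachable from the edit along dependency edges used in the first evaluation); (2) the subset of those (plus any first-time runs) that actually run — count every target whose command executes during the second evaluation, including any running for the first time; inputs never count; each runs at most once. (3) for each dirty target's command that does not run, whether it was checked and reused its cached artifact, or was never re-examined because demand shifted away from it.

Dirty set: alpha.gen, amber.gen, bundle.gen, trace.gen, west.gen.
Run set: amber.gen (1 run).
Re-examined without running (cache reused): alpha.gen, bundle.gen, trace.gen, west.gen.
The important point: amber.gen recomputes to an identical value, and the output ends up unchanged.

Initial pass — values computed on the first demand:
  amber.gen = max2(-1, -1) = -1
  trace.gen = neg(-1) = 1
  alpha.gen = neg(1) = -1
  bundle.gen = max2(1, -1) = 1
  west.gen = mul(1, 1) = 1

Second demand — change propagation:
  amber.gen: re-runs because layout.txt -1->-5; new result -1 (unchanged).
  trace.gen: re-examined; everything it read last time is the same (amber.gen unchanged) — cache 1 kept, no run.
  alpha.gen: re-examined; everything it read last time is the same (trace.gen unchanged) — cache -1 kept, no run.
  bundle.gen: re-examined; everything it read last time is the same (trace.gen unchanged, alpha.gen unchanged) — cache 1 kept, no run.
  west.gen: re-examined; everything it read last time is the same (bundle.gen unchanged, bundle.gen unchanged) — cache 1 kept, no run.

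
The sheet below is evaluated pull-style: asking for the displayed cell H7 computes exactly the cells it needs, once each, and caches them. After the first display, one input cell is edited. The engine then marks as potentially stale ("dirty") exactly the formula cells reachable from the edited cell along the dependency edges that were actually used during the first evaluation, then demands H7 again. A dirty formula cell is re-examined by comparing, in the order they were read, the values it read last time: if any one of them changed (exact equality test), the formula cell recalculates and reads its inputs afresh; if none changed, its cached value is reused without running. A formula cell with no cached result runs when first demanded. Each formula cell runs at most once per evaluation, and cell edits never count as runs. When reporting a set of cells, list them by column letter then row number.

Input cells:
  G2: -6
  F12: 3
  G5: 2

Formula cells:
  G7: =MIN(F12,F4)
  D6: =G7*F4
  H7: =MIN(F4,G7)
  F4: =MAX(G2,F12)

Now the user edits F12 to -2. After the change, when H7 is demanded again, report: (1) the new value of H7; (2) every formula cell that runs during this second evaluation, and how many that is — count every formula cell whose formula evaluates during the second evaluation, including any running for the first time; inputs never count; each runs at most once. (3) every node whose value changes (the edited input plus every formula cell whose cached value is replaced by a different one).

Demanding H7 again yields -2.
3 formula cells run: F4, G7, H7.
The nodes whose values change: F4, F12, G7, H7.

First demand of the output computes:
  F4 = MAX(-6, 3) = 3
  G7 = MIN(3, 3) = 3
  H7 = MIN(3, 3) = 3

After the edit, cleaning proceeds:
  F4: a read changed (F12 3->-2) — executes, giving -2.
  G7: a read changed (F12 3->-2; F4 3->-2) — executes, giving -2.
  H7: a read changed (F4 3->-2; G7 3->-2) — executes, giving -2.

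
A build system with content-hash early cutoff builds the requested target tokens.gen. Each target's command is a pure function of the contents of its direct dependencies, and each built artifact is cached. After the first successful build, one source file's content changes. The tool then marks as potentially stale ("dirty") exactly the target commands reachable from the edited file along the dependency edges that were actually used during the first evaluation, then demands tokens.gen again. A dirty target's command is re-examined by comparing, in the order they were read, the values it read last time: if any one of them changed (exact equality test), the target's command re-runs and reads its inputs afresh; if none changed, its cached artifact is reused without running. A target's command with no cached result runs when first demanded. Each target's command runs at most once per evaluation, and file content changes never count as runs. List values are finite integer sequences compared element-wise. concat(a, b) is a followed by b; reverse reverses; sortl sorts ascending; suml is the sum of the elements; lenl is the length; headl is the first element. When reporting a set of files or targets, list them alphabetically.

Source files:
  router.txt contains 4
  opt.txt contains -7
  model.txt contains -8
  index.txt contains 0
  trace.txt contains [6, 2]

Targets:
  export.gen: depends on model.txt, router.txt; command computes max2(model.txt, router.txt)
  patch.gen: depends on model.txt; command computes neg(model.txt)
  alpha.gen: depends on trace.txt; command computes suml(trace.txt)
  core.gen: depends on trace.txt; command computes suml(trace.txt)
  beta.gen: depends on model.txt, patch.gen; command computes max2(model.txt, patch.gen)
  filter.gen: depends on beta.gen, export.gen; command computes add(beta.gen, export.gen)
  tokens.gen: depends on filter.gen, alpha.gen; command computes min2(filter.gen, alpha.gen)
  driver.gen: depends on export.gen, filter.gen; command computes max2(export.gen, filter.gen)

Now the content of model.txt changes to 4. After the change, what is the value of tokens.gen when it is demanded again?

First evaluation (everything demanded from the output):
  alpha.gen = suml([6, 2]) = 8
  export.gen = max2(-8, 4) = 4
  patch.gen = neg(-8) = 8
  beta.gen = max2(-8, 8) = 8
  filter.gen = add(8, 4) = 12
  tokens.gen = min2(12, 8) = 8

Propagation after the edit:
  export.gen: runs — model.txt -8->4; result 4 (same value as before).
  patch.gen: runs — model.txt -8->4; result -4.
  beta.gen: runs — model.txt -8->4; patch.gen 8->-4; result 4.
  filter.gen: runs — beta.gen 8->4; result 8.
  tokens.gen: runs — filter.gen 12->8; result 8 (same value as before).

New value of tokens.gen: 8.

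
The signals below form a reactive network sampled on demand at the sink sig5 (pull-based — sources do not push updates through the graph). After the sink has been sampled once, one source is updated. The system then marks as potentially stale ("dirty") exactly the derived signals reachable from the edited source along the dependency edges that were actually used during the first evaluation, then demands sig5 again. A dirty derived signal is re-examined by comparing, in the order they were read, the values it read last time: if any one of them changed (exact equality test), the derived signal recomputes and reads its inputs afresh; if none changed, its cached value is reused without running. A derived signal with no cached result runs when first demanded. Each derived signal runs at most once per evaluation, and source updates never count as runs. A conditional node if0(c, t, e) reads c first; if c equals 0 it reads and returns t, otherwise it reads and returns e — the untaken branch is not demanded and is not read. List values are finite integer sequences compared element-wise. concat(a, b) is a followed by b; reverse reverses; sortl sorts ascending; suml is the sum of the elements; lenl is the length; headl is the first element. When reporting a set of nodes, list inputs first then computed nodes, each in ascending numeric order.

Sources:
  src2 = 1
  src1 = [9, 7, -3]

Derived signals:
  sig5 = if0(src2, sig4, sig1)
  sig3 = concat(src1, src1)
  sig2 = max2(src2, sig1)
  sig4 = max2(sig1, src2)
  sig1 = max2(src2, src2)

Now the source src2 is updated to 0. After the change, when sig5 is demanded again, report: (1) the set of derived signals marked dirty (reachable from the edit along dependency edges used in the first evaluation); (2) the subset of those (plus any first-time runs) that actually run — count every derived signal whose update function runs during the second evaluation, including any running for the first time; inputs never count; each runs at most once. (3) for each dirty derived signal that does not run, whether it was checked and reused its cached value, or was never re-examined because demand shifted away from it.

Initial pass — values computed on the first demand:
  sig1 = max2(1, 1) = 1
  sig5 = if0(src2=1 -> else branch sig1) = 1

Second demand — change propagation:
  sig1: re-runs because src2 1->0; src2 1->0; new result 0.
  sig4: newly demanded (no cache) — executes and yields 0.
  sig5: re-runs because src2 1->0; sig1 1->0; new result 0.

The important point: the flipped condition pulls in fresh nodes; sig4 runs for the first time.

Dirty set: sig1, sig5.
Run set: sig1, sig4, sig5 (3 run).
All dirty derived signals ended up running.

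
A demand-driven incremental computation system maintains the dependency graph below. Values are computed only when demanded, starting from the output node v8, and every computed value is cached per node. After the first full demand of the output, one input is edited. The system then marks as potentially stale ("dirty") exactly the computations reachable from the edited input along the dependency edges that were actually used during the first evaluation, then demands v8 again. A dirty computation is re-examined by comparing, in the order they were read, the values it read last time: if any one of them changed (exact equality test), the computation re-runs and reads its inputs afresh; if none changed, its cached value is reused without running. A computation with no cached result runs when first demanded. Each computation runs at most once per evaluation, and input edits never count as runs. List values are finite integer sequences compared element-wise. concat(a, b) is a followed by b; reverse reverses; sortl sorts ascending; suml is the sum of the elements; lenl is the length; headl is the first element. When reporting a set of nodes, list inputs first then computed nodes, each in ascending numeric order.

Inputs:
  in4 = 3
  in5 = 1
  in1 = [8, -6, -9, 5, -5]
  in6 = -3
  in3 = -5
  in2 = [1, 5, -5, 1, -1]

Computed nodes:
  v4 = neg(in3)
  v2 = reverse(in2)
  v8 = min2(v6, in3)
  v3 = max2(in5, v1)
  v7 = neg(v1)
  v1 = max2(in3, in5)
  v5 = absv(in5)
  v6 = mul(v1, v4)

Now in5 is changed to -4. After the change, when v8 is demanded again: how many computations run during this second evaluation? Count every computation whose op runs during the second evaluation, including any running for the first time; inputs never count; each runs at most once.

First evaluation (everything demanded from the output):
  v1 = max2(-5, 1) = 1
  v4 = neg(-5) = 5
  v6 = mul(1, 5) = 5
  v8 = min2(5, -5) = -5

Propagation after the edit:
  v1: runs — in5 1->-4; result -4.
  v6: runs — v1 1->-4; result -20.
  v8: runs — v6 5->-20; result -20.

Computations that run: v1, v6, v8 — 3 in total.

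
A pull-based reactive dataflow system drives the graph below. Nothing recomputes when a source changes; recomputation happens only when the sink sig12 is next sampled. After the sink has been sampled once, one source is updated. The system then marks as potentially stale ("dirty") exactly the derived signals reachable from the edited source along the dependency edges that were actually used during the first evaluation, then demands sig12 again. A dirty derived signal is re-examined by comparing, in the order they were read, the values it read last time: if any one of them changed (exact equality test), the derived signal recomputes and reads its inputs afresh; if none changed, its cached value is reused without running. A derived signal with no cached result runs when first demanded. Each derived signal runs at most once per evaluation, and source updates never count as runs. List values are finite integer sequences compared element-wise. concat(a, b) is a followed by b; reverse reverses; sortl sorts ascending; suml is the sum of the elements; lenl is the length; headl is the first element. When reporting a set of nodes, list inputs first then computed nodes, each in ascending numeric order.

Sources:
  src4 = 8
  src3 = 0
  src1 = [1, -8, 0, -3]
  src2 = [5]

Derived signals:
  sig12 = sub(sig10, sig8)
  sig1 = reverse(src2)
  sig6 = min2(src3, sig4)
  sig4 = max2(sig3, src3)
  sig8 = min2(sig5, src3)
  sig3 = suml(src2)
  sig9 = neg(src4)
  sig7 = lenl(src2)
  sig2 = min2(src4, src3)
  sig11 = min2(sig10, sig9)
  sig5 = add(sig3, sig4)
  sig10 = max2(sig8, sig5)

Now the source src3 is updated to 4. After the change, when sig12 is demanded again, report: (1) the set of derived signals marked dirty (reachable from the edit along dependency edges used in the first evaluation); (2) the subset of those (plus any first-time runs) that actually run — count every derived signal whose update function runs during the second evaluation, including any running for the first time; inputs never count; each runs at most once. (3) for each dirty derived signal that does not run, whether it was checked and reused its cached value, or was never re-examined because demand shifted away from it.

First evaluation (everything demanded from the output):
  sig3 = suml([5]) = 5
  sig4 = max2(5, 0) = 5
  sig5 = add(5, 5) = 10
  sig8 = min2(10, 0) = 0
  sig10 = max2(0, 10) = 10
  sig12 = sub(10, 0) = 10

Propagation after the edit:
  sig4: runs — src3 0->4; result 5 (same value as before).
  sig5: checked — values it read are unchanged (sig3 unchanged, sig4 unchanged); reused cached 10 without running.
  sig8: runs — src3 0->4; result 4.
  sig10: runs — sig8 0->4; result 10 (same value as before).
  sig12: runs — sig8 0->4; result 6.

Key observation: the cutoff stops propagation at sig5 — its inputs' values are unchanged, so it reuses its cache.

Marked dirty: sig4, sig5, sig8, sig10, sig12.
Derived signals that run: sig4, sig8, sig10, sig12 — 4 in total.
Checked but reused from cache: sig5.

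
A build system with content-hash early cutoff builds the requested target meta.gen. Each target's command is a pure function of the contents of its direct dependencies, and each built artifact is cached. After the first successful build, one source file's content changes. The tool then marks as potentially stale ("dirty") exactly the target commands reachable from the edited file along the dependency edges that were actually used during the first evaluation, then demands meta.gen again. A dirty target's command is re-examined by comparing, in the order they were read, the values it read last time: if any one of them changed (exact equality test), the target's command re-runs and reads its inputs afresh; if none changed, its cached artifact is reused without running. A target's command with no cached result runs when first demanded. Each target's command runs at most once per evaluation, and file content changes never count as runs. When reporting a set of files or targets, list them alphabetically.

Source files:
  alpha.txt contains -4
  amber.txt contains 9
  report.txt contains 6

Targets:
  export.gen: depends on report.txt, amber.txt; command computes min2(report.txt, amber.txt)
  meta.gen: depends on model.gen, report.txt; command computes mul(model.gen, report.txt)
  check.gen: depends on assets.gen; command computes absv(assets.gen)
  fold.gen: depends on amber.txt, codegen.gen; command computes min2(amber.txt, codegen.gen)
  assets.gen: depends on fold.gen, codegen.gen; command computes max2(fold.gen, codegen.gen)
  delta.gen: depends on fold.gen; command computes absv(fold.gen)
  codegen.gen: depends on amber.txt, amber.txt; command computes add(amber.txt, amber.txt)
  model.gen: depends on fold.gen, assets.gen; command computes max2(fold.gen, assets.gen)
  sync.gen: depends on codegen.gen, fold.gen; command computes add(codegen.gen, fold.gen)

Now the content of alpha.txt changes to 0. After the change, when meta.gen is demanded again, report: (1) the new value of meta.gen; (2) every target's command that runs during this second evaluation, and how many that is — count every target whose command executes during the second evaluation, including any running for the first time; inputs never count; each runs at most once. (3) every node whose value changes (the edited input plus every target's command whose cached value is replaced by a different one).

New value of meta.gen: 108.
Target commands that run: none — 0 in total.
Values that change: alpha.txt.
Key observation: alpha.txt is never demanded by the output, so the edit triggers no recomputation at all.

First evaluation (everything demanded from the output):
  codegen.gen = add(9, 9) = 18
  fold.gen = min2(9, 18) = 9
  assets.gen = max2(9, 18) = 18
  model.gen = max2(9, 18) = 18
  meta.gen = mul(18, 6) = 108

Propagation after the edit:
  alpha.txt feeds no computation that the output demands — nothing is marked dirty and nothing runs.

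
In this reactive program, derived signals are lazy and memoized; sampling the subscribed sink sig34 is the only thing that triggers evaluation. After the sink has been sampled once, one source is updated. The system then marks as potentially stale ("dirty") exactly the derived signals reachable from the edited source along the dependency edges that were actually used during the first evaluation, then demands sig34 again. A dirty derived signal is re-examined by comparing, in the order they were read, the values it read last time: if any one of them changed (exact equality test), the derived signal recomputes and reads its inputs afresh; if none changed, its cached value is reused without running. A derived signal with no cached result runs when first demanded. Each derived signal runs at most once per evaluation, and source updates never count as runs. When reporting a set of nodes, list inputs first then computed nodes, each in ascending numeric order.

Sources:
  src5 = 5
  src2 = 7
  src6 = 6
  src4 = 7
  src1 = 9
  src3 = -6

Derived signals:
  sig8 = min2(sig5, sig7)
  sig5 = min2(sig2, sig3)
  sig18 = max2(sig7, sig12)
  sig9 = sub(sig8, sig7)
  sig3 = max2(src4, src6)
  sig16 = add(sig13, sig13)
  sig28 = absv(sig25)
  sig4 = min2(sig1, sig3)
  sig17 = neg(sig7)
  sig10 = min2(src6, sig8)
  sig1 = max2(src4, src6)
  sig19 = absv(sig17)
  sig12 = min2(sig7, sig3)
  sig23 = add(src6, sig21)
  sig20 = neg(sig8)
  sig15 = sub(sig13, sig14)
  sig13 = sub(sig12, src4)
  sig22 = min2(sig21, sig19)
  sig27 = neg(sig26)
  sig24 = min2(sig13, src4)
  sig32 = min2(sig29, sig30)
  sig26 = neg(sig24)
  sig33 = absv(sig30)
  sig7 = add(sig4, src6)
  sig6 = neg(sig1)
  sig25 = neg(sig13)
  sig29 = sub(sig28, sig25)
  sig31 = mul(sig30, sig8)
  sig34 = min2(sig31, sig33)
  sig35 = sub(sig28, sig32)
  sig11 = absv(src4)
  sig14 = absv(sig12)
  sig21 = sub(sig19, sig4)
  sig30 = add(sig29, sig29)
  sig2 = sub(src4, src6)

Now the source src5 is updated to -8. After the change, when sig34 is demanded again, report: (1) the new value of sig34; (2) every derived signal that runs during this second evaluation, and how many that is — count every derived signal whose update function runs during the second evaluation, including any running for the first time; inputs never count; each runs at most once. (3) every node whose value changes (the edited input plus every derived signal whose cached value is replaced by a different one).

Demanding sig34 again yields 0.
0 derived signals run: none.
The nodes whose values change: src5.
Note the shortcut — nothing in the graph depends on src5 at all, so no recomputation happens.

First demand of the output computes:
  sig1 = max2(7, 6) = 7
  sig2 = sub(7, 6) = 1
  sig3 = max2(7, 6) = 7
  sig4 = min2(7, 7) = 7
  sig5 = min2(1, 7) = 1
  sig7 = add(7, 6) = 13
  sig8 = min2(1, 13) = 1
  sig12 = min2(13, 7) = 7
  sig13 = sub(7, 7) = 0
  sig25 = neg(0) = 0
  sig28 = absv(0) = 0
  sig29 = sub(0, 0) = 0
  sig30 = add(0, 0) = 0
  sig31 = mul(0, 1) = 0
  sig33 = absv(0) = 0
  sig34 = min2(0, 0) = 0

After the edit, cleaning proceeds:
  no node depends on src5 at all; the second demand re-runs nothing.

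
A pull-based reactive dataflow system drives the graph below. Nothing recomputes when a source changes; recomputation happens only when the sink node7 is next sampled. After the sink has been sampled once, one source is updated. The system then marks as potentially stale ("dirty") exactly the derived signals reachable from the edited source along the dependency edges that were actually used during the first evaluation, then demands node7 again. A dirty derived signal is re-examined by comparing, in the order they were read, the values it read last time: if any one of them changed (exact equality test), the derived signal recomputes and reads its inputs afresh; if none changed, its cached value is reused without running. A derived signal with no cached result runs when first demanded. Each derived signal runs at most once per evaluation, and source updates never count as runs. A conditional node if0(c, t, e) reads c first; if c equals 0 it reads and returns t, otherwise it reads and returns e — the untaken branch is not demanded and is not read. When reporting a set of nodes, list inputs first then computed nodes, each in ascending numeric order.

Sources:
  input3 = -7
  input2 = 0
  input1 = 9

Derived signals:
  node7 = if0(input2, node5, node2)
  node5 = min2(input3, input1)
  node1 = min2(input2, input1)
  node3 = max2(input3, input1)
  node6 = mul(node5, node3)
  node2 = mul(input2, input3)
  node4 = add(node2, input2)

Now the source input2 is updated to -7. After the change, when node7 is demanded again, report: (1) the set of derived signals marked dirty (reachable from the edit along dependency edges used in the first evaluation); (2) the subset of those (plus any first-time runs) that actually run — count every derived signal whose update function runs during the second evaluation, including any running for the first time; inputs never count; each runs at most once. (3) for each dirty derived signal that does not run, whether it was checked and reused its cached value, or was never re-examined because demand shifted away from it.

Marked dirty: node7.
Derived signals that run: node2, node7 — 2 in total.
Every dirty derived signal ran.
Key observation: a condition flipped, so demand reaches new nodes — node2 runs for the first time.

First evaluation (everything demanded from the output):
  node5 = min2(-7, 9) = -7
  node7 = if0(input2=0 -> then branch node5) = -7

Propagation after the edit:
  node2: demanded for the first time — runs, produces 49.
  node7: runs — input2 0->-7; result 49.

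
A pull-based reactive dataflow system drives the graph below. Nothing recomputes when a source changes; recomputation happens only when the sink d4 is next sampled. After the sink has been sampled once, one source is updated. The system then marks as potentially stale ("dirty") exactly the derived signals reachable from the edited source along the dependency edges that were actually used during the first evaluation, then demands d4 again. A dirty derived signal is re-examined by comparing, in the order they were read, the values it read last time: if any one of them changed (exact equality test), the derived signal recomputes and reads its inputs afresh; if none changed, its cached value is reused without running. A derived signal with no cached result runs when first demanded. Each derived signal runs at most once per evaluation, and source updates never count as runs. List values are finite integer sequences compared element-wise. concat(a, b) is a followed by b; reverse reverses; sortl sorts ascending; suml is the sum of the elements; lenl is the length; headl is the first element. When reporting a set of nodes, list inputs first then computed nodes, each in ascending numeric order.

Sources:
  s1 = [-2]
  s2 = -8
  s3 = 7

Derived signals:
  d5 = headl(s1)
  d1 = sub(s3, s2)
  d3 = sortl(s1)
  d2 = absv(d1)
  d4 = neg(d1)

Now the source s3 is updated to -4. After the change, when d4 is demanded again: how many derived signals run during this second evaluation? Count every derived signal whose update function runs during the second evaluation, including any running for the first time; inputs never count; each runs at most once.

Derived signals that run: d1, d4 — 2 in total.

First evaluation (everything demanded from the output):
  d1 = sub(7, -8) = 15
  d4 = neg(15) = -15

Propagation after the edit:
  d1: runs — s3 7->-4; result 4.
  d4: runs — d1 15->4; result -4.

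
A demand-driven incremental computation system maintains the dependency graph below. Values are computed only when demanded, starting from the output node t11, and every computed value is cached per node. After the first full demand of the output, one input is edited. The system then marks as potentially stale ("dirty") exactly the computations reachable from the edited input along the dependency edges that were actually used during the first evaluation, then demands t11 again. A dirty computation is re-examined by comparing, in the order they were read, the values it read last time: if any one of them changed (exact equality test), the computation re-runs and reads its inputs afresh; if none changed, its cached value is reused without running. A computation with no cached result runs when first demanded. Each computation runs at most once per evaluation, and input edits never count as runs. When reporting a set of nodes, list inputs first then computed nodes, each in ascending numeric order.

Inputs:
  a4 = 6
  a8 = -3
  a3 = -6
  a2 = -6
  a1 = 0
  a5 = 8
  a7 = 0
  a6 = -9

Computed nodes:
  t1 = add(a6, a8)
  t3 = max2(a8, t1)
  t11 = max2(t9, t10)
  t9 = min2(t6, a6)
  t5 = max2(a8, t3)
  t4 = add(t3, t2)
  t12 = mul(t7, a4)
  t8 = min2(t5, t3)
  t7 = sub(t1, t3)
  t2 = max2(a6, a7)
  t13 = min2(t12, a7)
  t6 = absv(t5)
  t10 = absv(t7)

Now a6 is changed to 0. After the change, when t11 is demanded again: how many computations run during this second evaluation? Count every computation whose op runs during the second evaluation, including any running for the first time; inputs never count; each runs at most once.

Computations that run: t1, t3, t7, t9, t10, t11 — 6 in total.
Key observation: the cutoff stops propagation at t5 — its inputs' values are unchanged, so it reuses its cache.

First evaluation (everything demanded from the output):
  t1 = add(-9, -3) = -12
  t3 = max2(-3, -12) = -3
  t5 = max2(-3, -3) = -3
  t6 = absv(-3) = 3
  t7 = sub(-12, -3) = -9
  t9 = min2(3, -9) = -9
  t10 = absv(-9) = 9
  t11 = max2(-9, 9) = 9

Propagation after the edit:
  t1: runs — a6 -9->0; result -3.
  t3: runs — t1 -12->-3; result -3 (same value as before).
  t5: checked — values it read are unchanged (a8 unchanged, t3 unchanged); reused cached -3 without running.
  t6: checked — values it read are unchanged (t5 unchanged); reused cached 3 without running.
  t7: runs — t1 -12->-3; result 0.
  t9: runs — a6 -9->0; result 0.
  t10: runs — t7 -9->0; result 0.
  t11: runs — t9 -9->0; t10 9->0; result 0.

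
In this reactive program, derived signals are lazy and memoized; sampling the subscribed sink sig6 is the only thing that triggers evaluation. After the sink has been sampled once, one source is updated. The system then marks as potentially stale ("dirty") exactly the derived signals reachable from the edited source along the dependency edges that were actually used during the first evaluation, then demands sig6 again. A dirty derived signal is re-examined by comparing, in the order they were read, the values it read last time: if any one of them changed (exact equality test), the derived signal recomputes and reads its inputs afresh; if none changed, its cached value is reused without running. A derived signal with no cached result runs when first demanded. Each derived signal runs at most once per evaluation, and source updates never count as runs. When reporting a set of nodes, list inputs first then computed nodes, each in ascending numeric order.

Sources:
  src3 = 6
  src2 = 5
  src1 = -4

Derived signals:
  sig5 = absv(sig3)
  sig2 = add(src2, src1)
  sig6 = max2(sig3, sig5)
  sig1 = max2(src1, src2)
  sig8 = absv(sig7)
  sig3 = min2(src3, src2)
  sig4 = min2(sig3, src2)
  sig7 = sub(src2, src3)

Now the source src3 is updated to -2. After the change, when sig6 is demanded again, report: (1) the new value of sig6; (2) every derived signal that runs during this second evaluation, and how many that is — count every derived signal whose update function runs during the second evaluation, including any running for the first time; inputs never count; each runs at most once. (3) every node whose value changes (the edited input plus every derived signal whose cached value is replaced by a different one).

Demanding sig6 again yields 2.
3 derived signals run: sig3, sig5, sig6.
The nodes whose values change: src3, sig3, sig5, sig6.

First demand of the output computes:
  sig3 = min2(6, 5) = 5
  sig5 = absv(5) = 5
  sig6 = max2(5, 5) = 5

After the edit, cleaning proceeds:
  sig3: a read changed (src3 6->-2) — executes, giving -2.
  sig5: a read changed (sig3 5->-2) — executes, giving 2.
  sig6: a read changed (sig3 5->-2; sig5 5->2) — executes, giving 2.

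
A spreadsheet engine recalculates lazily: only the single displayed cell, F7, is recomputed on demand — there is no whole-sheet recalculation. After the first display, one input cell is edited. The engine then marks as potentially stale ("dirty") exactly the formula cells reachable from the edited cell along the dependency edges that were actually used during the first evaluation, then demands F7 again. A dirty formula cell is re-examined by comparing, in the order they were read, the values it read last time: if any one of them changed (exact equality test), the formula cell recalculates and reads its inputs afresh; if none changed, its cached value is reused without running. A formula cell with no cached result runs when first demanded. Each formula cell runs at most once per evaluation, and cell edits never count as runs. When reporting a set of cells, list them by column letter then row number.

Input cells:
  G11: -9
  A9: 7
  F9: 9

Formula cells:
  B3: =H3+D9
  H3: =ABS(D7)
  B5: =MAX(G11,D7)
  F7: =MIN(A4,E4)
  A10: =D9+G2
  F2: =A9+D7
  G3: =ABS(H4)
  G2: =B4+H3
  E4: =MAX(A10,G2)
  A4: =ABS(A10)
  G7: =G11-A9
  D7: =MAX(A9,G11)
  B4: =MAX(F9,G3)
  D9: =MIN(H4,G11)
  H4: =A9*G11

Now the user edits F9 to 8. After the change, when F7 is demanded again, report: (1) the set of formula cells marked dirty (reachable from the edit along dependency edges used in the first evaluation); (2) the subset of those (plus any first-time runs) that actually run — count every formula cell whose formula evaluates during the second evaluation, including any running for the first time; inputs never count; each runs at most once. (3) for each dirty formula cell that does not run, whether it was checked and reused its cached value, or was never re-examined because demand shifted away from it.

First evaluation (everything demanded from the output):
  D7 = MAX(7, -9) = 7
  H3 = ABS(7) = 7
  H4 = 7 * -9 = -63
  D9 = MIN(-63, -9) = -63
  G3 = ABS(-63) = 63
  B4 = MAX(9, 63) = 63
  G2 = 63 + 7 = 70
  A10 = -63 + 70 = 7
  A4 = ABS(7) = 7
  E4 = MAX(7, 70) = 70
  F7 = MIN(7, 70) = 7

Propagation after the edit:
  B4: runs — F9 9->8; result 63 (same value as before).
  G2: checked — values it read are unchanged (B4 unchanged, H3 unchanged); reused cached 70 without running.
  A10: checked — values it read are unchanged (D9 unchanged, G2 unchanged); reused cached 7 without running.
  A4: checked — values it read are unchanged (A10 unchanged); reused cached 7 without running.
  E4: checked — values it read are unchanged (A10 unchanged, G2 unchanged); reused cached 70 without running.
  F7: checked — values it read are unchanged (A4 unchanged, E4 unchanged); reused cached 7 without running.

Key observation: the change is absorbed at B4 — it re-runs but produces the same value, and the output's value is unchanged.

Marked dirty: A4, A10, B4, E4, F7, G2.
Formula cells that run: B4 — 1 in total.
Checked but reused from cache: A4, A10, E4, F7, G2.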